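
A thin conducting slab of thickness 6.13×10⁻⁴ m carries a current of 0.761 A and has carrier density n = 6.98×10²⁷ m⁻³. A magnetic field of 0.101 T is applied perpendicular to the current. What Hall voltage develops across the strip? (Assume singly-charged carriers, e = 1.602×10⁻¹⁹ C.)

V_H ≈ 1.12×10⁻⁷ V

V_H = IB/(n e t).
V_H = (0.761)(0.101)/((6.98×10²⁷)(1.602×10⁻¹⁹)(6.13×10⁻⁴)) ≈ 1.12×10⁻⁷ V.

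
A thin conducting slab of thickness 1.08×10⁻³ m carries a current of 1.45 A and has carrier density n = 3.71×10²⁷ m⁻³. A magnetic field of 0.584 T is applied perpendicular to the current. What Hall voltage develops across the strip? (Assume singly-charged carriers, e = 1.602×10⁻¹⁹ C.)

V_H ≈ 1.32×10⁻⁶ V

V_H = IB/(n e t).
V_H = (1.45)(0.584)/((3.71×10²⁷)(1.602×10⁻¹⁹)(1.08×10⁻³)) ≈ 1.32×10⁻⁶ V.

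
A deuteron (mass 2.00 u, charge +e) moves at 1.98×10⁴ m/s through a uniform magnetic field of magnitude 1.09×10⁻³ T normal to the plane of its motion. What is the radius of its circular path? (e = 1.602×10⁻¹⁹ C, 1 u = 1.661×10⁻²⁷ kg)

r ≈ 0.377 m

The magnetic force provides the centripetal force: |q|vB = mv²/r.
r = mv/(|q|B) = (3.322×10⁻²⁷)(1.98×10⁴)/((1.602×10⁻¹⁹)(1.09×10⁻³)) ≈ 0.377 m.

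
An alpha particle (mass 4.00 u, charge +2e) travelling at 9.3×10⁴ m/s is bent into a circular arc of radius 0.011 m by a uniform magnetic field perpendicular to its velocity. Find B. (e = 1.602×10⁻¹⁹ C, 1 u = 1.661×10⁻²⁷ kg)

B ≈ 0.18 T

From |q|vB = mv²/r, B = mv/(|q|r).
B = (6.644×10⁻²⁷)(9.3×10⁴)/((3.204×10⁻¹⁹)(0.011)) ≈ 0.18 T.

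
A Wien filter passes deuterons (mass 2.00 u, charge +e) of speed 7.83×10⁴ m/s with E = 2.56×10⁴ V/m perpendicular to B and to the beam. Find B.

B = 0.327 T

Balance of forces in the selector: qE = qvB ⇒ B = E/v.
B = 2.56×10⁴/7.83×10⁴ = 0.327 T.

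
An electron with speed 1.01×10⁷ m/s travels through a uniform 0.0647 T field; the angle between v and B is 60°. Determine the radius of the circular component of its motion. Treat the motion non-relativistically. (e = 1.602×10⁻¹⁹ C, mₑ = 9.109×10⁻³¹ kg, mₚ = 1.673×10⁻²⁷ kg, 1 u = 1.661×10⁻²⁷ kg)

v⊥ = v sinθ = 1.01×10⁷·sin60° ≈ 8.747×10⁶ m/s.
r = m v⊥/(|q|B) = (9.109×10⁻³¹)(8.747×10⁶)/((1.602×10⁻¹⁹)(0.0647)) ≈ 7.69×10⁻⁴ m.

r ≈ 7.69×10⁻⁴ m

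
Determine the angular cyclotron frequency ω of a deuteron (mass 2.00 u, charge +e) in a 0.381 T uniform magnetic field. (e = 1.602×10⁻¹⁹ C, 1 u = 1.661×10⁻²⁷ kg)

ω = |q|B/m.
ω = (1.602×10⁻¹⁹)(0.381)/3.322×10⁻²⁷ ≈ 1.84×10⁷ rad/s.

ω ≈ 1.84×10⁷ rad/s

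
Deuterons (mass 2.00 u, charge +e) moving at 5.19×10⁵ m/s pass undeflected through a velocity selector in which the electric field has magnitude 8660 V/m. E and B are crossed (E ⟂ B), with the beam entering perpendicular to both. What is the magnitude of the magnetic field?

B = 0.0167 T

Balance of forces in the selector: qE = qvB ⇒ B = E/v.
B = 8660/5.19×10⁵ = 0.0167 T.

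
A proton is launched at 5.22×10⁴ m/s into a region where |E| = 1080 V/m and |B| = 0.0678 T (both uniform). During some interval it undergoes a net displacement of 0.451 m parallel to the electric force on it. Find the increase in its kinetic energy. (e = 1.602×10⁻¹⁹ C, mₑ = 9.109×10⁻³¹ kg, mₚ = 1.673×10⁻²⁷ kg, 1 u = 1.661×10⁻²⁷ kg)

The magnetic force is always ⟂ v and does no work; only the electric force changes KE.
ΔKE = F_E · d = |q|E d = (1.602×10⁻¹⁹)(1080)(0.451) ≈ 7.80×10⁻¹⁷ J.

ΔKE ≈ 7.80×10⁻¹⁷ J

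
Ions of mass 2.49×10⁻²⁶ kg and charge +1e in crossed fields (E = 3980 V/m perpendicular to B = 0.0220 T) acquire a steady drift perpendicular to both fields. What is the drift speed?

v_d ≈ 1.81×10⁵ m/s

The steady drift has the magnetic force balancing the electric force, so v_d = E/B.
v_d = 3980/0.0220 = 1.81×10⁵ m/s.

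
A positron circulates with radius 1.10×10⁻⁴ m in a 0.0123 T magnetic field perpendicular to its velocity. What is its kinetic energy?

KE ≈ 2.58×10⁻²⁰ J

v = |q|Br/m, then KE = ½mv² = (qBr)²/(2m).
v = (1.602×10⁻¹⁹)(0.0123)(1.10×10⁻⁴)/9.109×10⁻³¹ ≈ 2.380×10⁵ m/s.
KE = ½(9.109×10⁻³¹)(2.380×10⁵)² ≈ 2.58×10⁻²⁰ J.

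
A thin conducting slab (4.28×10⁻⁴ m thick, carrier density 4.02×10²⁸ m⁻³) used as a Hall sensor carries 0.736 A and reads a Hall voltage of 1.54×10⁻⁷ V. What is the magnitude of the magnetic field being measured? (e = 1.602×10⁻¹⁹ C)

B ≈ 0.577 T

From V_H = IB/(n e t), B = V_H n e t / I.
B = (1.54×10⁻⁷)(4.02×10²⁸)(1.602×10⁻¹⁹)(4.28×10⁻⁴)/0.736 ≈ 0.577 T.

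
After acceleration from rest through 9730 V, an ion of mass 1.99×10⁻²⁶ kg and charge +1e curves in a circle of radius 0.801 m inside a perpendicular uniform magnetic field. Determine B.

B ≈ 0.0614 T

v = √(2|q|V/m) = √(2·1.602×10⁻¹⁹·9730/1.99×10⁻²⁶) ≈ 3.958×10⁵ m/s.
B = mv/(|q|r) = (1.99×10⁻²⁶)(3.958×10⁵)/((1.602×10⁻¹⁹)(0.801)) ≈ 0.0614 T.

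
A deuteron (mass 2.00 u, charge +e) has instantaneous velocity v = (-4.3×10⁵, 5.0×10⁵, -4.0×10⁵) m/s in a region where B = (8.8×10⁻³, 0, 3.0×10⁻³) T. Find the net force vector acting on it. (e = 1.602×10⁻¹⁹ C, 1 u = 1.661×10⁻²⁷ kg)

v×B = (1500, -2230, -4400) N/C.
F = q v×B = (1.602×10⁻¹⁹ C)·(1500, -2230, -4400) = (2.40×10⁻¹⁶, -3.57×10⁻¹⁶, -7.05×10⁻¹⁶) N.

F ≈ (2.40×10⁻¹⁶, -3.57×10⁻¹⁶, -7.05×10⁻¹⁶) N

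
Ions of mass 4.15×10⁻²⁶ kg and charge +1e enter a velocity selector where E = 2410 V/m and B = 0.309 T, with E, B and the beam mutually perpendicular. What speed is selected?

v = 7800 m/s

For undeflected motion the electric and magnetic forces balance: qE = qvB.
v = E/B = 2410/0.309 = 7800 m/s.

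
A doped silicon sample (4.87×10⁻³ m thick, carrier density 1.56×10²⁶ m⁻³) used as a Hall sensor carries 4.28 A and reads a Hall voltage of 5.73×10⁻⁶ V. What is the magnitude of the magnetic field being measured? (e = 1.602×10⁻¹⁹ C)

From V_H = IB/(n e t), B = V_H n e t / I.
B = (5.73×10⁻⁶)(1.56×10²⁶)(1.602×10⁻¹⁹)(4.87×10⁻³)/4.28 ≈ 0.163 T.

B ≈ 0.163 T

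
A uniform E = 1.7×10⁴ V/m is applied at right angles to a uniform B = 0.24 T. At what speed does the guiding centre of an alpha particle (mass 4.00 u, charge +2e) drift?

In crossed fields the guiding centre drifts at v_d = |E×B|/B² = E/B, independent of charge and mass.
v_d = 1.7×10⁴/0.24 = 7.1×10⁴ m/s.

v_d ≈ 7.1×10⁴ m/s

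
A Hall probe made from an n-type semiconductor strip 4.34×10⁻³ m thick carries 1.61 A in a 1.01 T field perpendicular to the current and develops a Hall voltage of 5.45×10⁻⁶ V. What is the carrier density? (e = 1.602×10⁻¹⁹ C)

From V_H = IB/(n e t), n = IB/(V_H e t).
n = (1.61)(1.01)/((5.45×10⁻⁶)(1.602×10⁻¹⁹)(4.34×10⁻³)) ≈ 4.29×10²⁶ m⁻³.

n ≈ 4.29×10²⁶ m⁻³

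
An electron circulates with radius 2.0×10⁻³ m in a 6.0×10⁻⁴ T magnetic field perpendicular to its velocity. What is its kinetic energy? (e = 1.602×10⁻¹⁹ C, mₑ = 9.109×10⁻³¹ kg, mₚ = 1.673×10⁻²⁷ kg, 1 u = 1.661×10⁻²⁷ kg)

v = |q|Br/m, then KE = ½mv² = (qBr)²/(2m).
v = (1.602×10⁻¹⁹)(6.0×10⁻⁴)(2.0×10⁻³)/9.109×10⁻³¹ ≈ 2.110×10⁵ m/s.
KE = ½(9.109×10⁻³¹)(2.110×10⁵)² ≈ 2.0×10⁻²⁰ J.

KE ≈ 2.0×10⁻²⁰ J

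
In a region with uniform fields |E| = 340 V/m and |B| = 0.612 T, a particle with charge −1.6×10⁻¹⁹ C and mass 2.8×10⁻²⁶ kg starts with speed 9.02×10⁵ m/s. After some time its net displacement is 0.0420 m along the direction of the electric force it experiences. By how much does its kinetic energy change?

ΔKE ≈ 2.28×10⁻¹⁸ J

The magnetic force is always ⟂ v and does no work; only the electric force changes KE.
ΔKE = F_E · d = |q|E d = (1.6×10⁻¹⁹)(340)(0.0420) ≈ 2.28×10⁻¹⁸ J.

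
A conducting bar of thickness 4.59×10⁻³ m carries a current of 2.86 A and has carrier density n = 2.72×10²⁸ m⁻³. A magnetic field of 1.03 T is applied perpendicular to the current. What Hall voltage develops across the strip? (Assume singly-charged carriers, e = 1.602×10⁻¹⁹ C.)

V_H = IB/(n e t).
V_H = (2.86)(1.03)/((2.72×10²⁸)(1.602×10⁻¹⁹)(4.59×10⁻³)) ≈ 1.47×10⁻⁷ V.

V_H ≈ 1.47×10⁻⁷ V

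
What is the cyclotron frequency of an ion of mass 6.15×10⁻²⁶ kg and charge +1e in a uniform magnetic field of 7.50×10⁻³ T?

f = |q|B/(2πm).
f = (1.602×10⁻¹⁹)(7.50×10⁻³)/(2π·6.15×10⁻²⁶) ≈ 3110 Hz.

f ≈ 3110 Hz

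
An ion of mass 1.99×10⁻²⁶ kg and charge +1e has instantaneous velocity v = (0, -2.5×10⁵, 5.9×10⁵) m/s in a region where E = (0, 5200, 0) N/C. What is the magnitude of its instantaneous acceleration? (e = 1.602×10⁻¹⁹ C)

Only an electric field acts, so F = qE = (1.602×10⁻¹⁹ C)·(0, 5200, 0) = (0, 8.33×10⁻¹⁶, 0) N.
|a| = |F|/m = 8.330×10⁻¹⁶/1.99×10⁻²⁶ ≈ 4.19×10¹⁰ m/s².

|a| ≈ 4.19×10¹⁰ m/s²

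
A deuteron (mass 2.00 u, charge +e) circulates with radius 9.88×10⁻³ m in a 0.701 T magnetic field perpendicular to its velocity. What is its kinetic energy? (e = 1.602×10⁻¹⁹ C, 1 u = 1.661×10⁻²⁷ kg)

v = |q|Br/m, then KE = ½mv² = (qBr)²/(2m).
v = (1.602×10⁻¹⁹)(0.701)(9.88×10⁻³)/3.322×10⁻²⁷ ≈ 3.340×10⁵ m/s.
KE = ½(3.322×10⁻²⁷)(3.340×10⁵)² ≈ 1.85×10⁻¹⁶ J.

KE ≈ 1.85×10⁻¹⁶ J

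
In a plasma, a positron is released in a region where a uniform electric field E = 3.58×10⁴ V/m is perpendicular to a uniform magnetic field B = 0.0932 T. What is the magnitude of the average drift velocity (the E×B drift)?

In crossed fields the guiding centre drifts at v_d = |E×B|/B² = E/B, independent of charge and mass.
v_d = 3.58×10⁴/0.0932 = 3.84×10⁵ m/s.

v_d ≈ 3.84×10⁵ m/s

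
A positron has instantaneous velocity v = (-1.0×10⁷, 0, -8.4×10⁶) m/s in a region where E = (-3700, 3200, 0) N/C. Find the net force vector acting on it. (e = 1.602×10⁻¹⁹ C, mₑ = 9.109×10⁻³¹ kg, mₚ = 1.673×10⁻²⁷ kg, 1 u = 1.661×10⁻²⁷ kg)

Only an electric field acts, so F = qE = (1.602×10⁻¹⁹ C)·(-3700, 3200, 0) = (-5.93×10⁻¹⁶, 5.13×10⁻¹⁶, 0) N.

F ≈ (-5.93×10⁻¹⁶, 5.13×10⁻¹⁶, 0) N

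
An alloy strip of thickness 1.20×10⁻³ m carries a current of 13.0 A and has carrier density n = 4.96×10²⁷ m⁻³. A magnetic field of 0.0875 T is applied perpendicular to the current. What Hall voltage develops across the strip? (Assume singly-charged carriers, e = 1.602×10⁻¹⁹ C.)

V_H ≈ 1.19×10⁻⁶ V

V_H = IB/(n e t).
V_H = (13.0)(0.0875)/((4.96×10²⁷)(1.602×10⁻¹⁹)(1.20×10⁻³)) ≈ 1.19×10⁻⁶ V.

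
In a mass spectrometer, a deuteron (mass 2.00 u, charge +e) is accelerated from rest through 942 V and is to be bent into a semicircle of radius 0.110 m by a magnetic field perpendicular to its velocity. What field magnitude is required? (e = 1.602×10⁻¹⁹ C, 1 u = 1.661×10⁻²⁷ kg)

B ≈ 0.0568 T

v = √(2|q|V/m) = √(2·1.602×10⁻¹⁹·942/3.322×10⁻²⁷) ≈ 3.014×10⁵ m/s.
B = mv/(|q|r) = (3.322×10⁻²⁷)(3.014×10⁵)/((1.602×10⁻¹⁹)(0.110)) ≈ 0.0568 T.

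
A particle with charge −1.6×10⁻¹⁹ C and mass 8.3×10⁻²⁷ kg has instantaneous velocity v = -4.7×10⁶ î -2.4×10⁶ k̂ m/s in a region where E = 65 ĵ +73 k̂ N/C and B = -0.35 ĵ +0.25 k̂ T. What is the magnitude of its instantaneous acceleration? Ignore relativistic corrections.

|a| ≈ 4.22×10¹³ m/s²

v×B = (-8.40×10⁵, 1.18×10⁶, 1.64×10⁶) N/C.
E + v×B = (-8.40×10⁵, 1.18×10⁶, 1.65×10⁶) N/C.
F = q(E + v×B) = (−1.6×10⁻¹⁹ C)·(-8.40×10⁵, 1.18×10⁶, 1.65×10⁶) = (1.34×10⁻¹³, -1.88×10⁻¹³, -2.63×10⁻¹³) N.
|a| = |F|/m = 3.503×10⁻¹³/8.3×10⁻²⁷ ≈ 4.22×10¹³ m/s².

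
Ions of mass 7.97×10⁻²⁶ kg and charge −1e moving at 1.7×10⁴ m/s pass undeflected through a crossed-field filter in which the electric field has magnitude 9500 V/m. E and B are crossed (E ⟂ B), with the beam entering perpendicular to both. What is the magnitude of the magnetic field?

B = 0.56 T

Balance of forces in the selector: qE = qvB ⇒ B = E/v.
B = 9500/1.7×10⁴ = 0.56 T.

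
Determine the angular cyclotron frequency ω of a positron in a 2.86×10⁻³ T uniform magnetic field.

ω = |q|B/m.
ω = (1.602×10⁻¹⁹)(2.86×10⁻³)/9.109×10⁻³¹ ≈ 5.03×10⁸ rad/s.

ω ≈ 5.03×10⁸ rad/s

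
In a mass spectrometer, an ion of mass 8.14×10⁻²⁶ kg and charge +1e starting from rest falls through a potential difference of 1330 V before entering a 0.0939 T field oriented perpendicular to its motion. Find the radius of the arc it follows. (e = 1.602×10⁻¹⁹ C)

r ≈ 0.392 m

Acceleration: |q|V = ½mv² ⇒ v = √(2|q|V/m) = √(2·1.602×10⁻¹⁹·1330/8.14×10⁻²⁶) ≈ 7.235×10⁴ m/s.
In the field: r = mv/(|q|B) = (8.14×10⁻²⁶)(7.235×10⁴)/((1.602×10⁻¹⁹)(0.0939)) ≈ 0.392 m.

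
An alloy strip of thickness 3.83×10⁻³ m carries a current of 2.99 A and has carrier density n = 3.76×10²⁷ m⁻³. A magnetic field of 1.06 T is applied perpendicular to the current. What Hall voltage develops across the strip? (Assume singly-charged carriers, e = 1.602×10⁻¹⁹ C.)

V_H = IB/(n e t).
V_H = (2.99)(1.06)/((3.76×10²⁷)(1.602×10⁻¹⁹)(3.83×10⁻³)) ≈ 1.37×10⁻⁶ V.

V_H ≈ 1.37×10⁻⁶ V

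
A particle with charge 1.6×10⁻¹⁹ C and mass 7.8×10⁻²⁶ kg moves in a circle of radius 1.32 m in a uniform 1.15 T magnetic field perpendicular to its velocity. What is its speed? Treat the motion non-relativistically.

v ≈ 3.11×10⁶ m/s

From |q|vB = mv²/r, v = |q|Br/m.
v = (1.6×10⁻¹⁹)(1.15)(1.32)/7.8×10⁻²⁶ ≈ 3.11×10⁶ m/s.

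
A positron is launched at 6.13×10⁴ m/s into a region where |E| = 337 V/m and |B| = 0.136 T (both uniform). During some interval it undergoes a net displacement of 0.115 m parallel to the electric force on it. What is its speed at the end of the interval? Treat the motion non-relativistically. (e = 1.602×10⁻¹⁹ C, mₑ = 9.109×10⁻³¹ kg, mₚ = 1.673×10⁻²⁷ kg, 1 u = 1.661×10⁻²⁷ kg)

v_f ≈ 3.69×10⁶ m/s

B does no work; ΔKE = |q|E d.
½mv_f² = ½mv₀² + |q|Ed = ½(9.109×10⁻³¹)(6.13×10⁴)² + (1.602×10⁻¹⁹)(337)(0.115) ≈ 1.711×10⁻²¹ J + 6.209×10⁻¹⁸ J ≈ 6.210×10⁻¹⁸ J.
v_f = √(2·6.210×10⁻¹⁸/9.109×10⁻³¹) ≈ 3.69×10⁶ m/s.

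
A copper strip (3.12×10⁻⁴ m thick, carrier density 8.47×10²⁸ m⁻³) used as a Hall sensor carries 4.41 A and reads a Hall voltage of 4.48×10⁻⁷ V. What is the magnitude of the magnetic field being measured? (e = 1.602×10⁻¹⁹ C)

B ≈ 0.430 T

From V_H = IB/(n e t), B = V_H n e t / I.
B = (4.48×10⁻⁷)(8.47×10²⁸)(1.602×10⁻¹⁹)(3.12×10⁻⁴)/4.41 ≈ 0.430 T.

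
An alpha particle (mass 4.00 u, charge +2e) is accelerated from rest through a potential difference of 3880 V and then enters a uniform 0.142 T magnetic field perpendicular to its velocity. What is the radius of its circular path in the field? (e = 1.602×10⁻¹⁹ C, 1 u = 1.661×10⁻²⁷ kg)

Acceleration: |q|V = ½mv² ⇒ v = √(2|q|V/m) = √(2·3.204×10⁻¹⁹·3880/6.644×10⁻²⁷) ≈ 6.117×10⁵ m/s.
In the field: r = mv/(|q|B) = (6.644×10⁻²⁷)(6.117×10⁵)/((3.204×10⁻¹⁹)(0.142)) ≈ 0.0893 m.

r ≈ 0.0893 m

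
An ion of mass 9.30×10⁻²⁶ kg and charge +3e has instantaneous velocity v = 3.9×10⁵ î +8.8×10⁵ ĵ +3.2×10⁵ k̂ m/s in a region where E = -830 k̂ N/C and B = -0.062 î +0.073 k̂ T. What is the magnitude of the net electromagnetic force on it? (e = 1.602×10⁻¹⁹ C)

v×B = (6.42×10⁴, -4.83×10⁴, 5.46×10⁴) N/C.
E + v×B = (6.42×10⁴, -4.83×10⁴, 5.37×10⁴) N/C.
F = q(E + v×B) = (4.806×10⁻¹⁹ C)·(6.42×10⁴, -4.83×10⁴, 5.37×10⁴) = (3.09×10⁻¹⁴, -2.32×10⁻¹⁴, 2.58×10⁻¹⁴) N.
|F| = 4.65×10⁻¹⁴ N.

|F| ≈ 4.65×10⁻¹⁴ N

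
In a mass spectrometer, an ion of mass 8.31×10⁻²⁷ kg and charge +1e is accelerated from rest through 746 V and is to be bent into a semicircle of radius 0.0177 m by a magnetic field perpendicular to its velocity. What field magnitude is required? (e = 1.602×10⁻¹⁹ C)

B ≈ 0.497 T

v = √(2|q|V/m) = √(2·1.602×10⁻¹⁹·746/8.31×10⁻²⁷) ≈ 1.696×10⁵ m/s.
B = mv/(|q|r) = (8.31×10⁻²⁷)(1.696×10⁵)/((1.602×10⁻¹⁹)(0.0177)) ≈ 0.497 T.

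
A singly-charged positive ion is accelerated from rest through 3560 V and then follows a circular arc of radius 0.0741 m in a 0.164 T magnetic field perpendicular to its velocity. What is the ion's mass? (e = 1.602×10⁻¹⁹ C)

Combine |q|V = ½mv² and r = mv/(|q|B): eliminate v to get m = qB²r²/(2V).
m = (1.602×10⁻¹⁹)(0.164)²(0.0741)²/(2·3560) ≈ 3.32×10⁻²⁷ kg.

m ≈ 3.32×10⁻²⁷ kg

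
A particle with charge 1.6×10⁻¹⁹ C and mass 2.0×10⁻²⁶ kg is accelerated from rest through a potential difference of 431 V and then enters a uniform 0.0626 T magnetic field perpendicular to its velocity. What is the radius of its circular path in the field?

r ≈ 0.166 m

Acceleration: |q|V = ½mv² ⇒ v = √(2|q|V/m) = √(2·1.6×10⁻¹⁹·431/2.0×10⁻²⁶) ≈ 8.304×10⁴ m/s.
In the field: r = mv/(|q|B) = (2.0×10⁻²⁶)(8.304×10⁴)/((1.6×10⁻¹⁹)(0.0626)) ≈ 0.166 m.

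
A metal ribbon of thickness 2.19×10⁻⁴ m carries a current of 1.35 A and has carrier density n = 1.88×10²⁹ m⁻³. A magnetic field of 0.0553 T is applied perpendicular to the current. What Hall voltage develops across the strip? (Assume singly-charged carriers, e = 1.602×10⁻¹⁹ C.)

V_H ≈ 1.13×10⁻⁸ V

V_H = IB/(n e t).
V_H = (1.35)(0.0553)/((1.88×10²⁹)(1.602×10⁻¹⁹)(2.19×10⁻⁴)) ≈ 1.13×10⁻⁸ V.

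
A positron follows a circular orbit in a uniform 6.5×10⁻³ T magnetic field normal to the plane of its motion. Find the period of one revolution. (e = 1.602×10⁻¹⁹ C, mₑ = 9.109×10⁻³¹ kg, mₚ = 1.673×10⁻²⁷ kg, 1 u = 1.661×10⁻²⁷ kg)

T ≈ 5.5×10⁻⁹ s

The cyclotron period depends only on m, q, B: T = 2πm/(|q|B).
T = 2π(9.109×10⁻³¹)/((1.602×10⁻¹⁹)(6.5×10⁻³)) ≈ 5.5×10⁻⁹ s.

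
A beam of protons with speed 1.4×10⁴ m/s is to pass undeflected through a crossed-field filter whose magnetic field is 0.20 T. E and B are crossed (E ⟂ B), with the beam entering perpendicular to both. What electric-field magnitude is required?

For straight-line motion qE = qvB, so E = vB.
E = 1.4×10⁴ × 0.20 = 2800 V/m.

E = 2800 V/m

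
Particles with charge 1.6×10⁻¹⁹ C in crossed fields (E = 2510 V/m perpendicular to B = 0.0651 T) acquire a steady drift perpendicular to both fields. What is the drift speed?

The steady drift has the magnetic force balancing the electric force, so v_d = E/B.
v_d = 2510/0.0651 = 3.86×10⁴ m/s.

v_d ≈ 3.86×10⁴ m/s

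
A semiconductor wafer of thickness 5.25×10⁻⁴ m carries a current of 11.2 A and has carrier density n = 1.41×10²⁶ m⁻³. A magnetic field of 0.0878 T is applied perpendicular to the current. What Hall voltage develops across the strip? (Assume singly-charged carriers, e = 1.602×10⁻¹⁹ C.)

V_H ≈ 8.29×10⁻⁵ V

V_H = IB/(n e t).
V_H = (11.2)(0.0878)/((1.41×10²⁶)(1.602×10⁻¹⁹)(5.25×10⁻⁴)) ≈ 8.29×10⁻⁵ V.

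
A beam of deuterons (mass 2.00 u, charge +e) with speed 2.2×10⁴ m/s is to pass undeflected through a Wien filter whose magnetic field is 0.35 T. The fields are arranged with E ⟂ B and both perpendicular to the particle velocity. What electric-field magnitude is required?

For straight-line motion qE = qvB, so E = vB.
E = 2.2×10⁴ × 0.35 = 7700 V/m.

E = 7700 V/m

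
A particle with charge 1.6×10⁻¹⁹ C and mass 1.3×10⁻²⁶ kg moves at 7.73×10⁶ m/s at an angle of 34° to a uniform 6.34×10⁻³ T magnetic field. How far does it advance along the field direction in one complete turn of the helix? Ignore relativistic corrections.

p ≈ 516 m

v∥ = v cosθ = 7.73×10⁶·cos34° ≈ 6.408×10⁶ m/s.
T = 2πm/(|q|B) = 2π(1.3×10⁻²⁶)/((1.6×10⁻¹⁹)(6.34×10⁻³)) ≈ 8.052×10⁻⁵ s.
pitch = v∥ T = (6.408×10⁶)(8.052×10⁻⁵) ≈ 516 m.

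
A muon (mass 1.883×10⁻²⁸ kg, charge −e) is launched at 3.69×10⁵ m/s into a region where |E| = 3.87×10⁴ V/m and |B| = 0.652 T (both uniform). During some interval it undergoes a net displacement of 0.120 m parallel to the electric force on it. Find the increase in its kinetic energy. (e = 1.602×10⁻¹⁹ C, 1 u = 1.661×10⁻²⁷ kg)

The magnetic force is always ⟂ v and does no work; only the electric force changes KE.
ΔKE = F_E · d = |q|E d = (1.602×10⁻¹⁹)(3.87×10⁴)(0.120) ≈ 7.44×10⁻¹⁶ J.

ΔKE ≈ 7.44×10⁻¹⁶ J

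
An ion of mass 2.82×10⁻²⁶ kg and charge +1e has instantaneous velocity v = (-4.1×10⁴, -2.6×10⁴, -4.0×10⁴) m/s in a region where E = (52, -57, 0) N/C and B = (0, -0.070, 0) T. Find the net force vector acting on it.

F ≈ (-4.40×10⁻¹⁶, -9.13×10⁻¹⁸, 4.60×10⁻¹⁶) N

v×B = (-2800, 0, 2870) N/C.
E + v×B = (-2750, -57.0, 2870) N/C.
F = q(E + v×B) = (1.602×10⁻¹⁹ C)·(-2750, -57.0, 2870) = (-4.40×10⁻¹⁶, -9.13×10⁻¹⁸, 4.60×10⁻¹⁶) N.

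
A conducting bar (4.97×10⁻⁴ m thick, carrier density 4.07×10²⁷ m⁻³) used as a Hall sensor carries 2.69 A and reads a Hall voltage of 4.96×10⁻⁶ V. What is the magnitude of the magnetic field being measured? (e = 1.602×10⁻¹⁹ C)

From V_H = IB/(n e t), B = V_H n e t / I.
B = (4.96×10⁻⁶)(4.07×10²⁷)(1.602×10⁻¹⁹)(4.97×10⁻⁴)/2.69 ≈ 0.598 T.

B ≈ 0.598 T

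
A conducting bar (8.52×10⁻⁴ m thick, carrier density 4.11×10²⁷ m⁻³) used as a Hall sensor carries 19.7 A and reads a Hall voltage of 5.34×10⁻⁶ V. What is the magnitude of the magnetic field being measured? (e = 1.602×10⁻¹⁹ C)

From V_H = IB/(n e t), B = V_H n e t / I.
B = (5.34×10⁻⁶)(4.11×10²⁷)(1.602×10⁻¹⁹)(8.52×10⁻⁴)/19.7 ≈ 0.152 T.

B ≈ 0.152 T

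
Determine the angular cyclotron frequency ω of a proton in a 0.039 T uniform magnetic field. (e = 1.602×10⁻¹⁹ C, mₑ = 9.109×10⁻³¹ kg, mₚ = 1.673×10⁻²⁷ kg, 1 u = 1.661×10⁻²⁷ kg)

ω = |q|B/m.
ω = (1.602×10⁻¹⁹)(0.039)/1.673×10⁻²⁷ ≈ 3.7×10⁶ rad/s.

ω ≈ 3.7×10⁶ rad/s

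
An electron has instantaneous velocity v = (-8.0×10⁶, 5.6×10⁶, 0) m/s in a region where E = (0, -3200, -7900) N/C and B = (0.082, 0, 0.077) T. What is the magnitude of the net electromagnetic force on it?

|F| ≈ 1.41×10⁻¹³ N

v×B = (4.31×10⁵, 6.16×10⁵, -4.59×10⁵) N/C.
E + v×B = (4.31×10⁵, 6.13×10⁵, -4.67×10⁵) N/C.
F = q(E + v×B) = (−1.602×10⁻¹⁹ C)·(4.31×10⁵, 6.13×10⁵, -4.67×10⁵) = (-6.91×10⁻¹⁴, -9.82×10⁻¹⁴, 7.48×10⁻¹⁴) N.
|F| = 1.41×10⁻¹³ N.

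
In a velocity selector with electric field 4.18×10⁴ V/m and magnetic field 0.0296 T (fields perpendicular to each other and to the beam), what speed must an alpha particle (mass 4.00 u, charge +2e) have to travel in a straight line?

v = 1.41×10⁶ m/s

Zero net Lorentz force requires |qE| = |q v×B|, i.e. E = vB.
v = E/B = 4.18×10⁴/0.0296 = 1.41×10⁶ m/s.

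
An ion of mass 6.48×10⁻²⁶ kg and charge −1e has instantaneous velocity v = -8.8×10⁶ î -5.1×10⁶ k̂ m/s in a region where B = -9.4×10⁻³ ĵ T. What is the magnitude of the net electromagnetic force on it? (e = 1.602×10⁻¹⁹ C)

|F| ≈ 1.53×10⁻¹⁴ N

v×B = (-4.79×10⁴, 0, 8.27×10⁴) N/C.
F = q v×B = (−1.602×10⁻¹⁹ C)·(-4.79×10⁴, 0, 8.27×10⁴) = (7.68×10⁻¹⁵, 0, -1.33×10⁻¹⁴) N.
|F| = 1.53×10⁻¹⁴ N.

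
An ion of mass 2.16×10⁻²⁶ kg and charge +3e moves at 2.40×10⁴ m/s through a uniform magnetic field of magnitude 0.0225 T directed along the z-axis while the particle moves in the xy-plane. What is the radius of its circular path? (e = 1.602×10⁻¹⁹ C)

The magnetic force provides the centripetal force: |q|vB = mv²/r.
r = mv/(|q|B) = (2.16×10⁻²⁶)(2.40×10⁴)/((4.806×10⁻¹⁹)(0.0225)) ≈ 0.0479 m.

r ≈ 0.0479 m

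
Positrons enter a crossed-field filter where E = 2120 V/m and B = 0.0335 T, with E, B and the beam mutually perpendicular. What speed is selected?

Zero net Lorentz force requires |qE| = |q v×B|, i.e. E = vB.
v = E/B = 2120/0.0335 = 6.33×10⁴ m/s.

v = 6.33×10⁴ m/s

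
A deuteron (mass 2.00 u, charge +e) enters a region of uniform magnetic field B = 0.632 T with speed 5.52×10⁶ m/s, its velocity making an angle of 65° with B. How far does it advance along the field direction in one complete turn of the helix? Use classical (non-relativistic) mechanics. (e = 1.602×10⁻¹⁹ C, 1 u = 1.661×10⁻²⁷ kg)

v∥ = v cosθ = 5.52×10⁶·cos65° ≈ 2.333×10⁶ m/s.
T = 2πm/(|q|B) = 2π(3.322×10⁻²⁷)/((1.602×10⁻¹⁹)(0.632)) ≈ 2.062×10⁻⁷ s.
pitch = v∥ T = (2.333×10⁶)(2.062×10⁻⁷) ≈ 0.481 m.

p ≈ 0.481 m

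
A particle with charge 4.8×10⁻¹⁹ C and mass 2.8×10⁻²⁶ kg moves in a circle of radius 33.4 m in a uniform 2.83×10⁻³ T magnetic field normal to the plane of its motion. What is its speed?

From |q|vB = mv²/r, v = |q|Br/m.
v = (4.8×10⁻¹⁹)(2.83×10⁻³)(33.4)/2.8×10⁻²⁶ ≈ 1.62×10⁶ m/s.

v ≈ 1.62×10⁶ m/s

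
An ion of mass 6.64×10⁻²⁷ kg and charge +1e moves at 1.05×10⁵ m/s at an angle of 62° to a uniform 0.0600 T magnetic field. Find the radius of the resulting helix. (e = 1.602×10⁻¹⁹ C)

v⊥ = v sinθ = 1.05×10⁵·sin62° ≈ 9.271×10⁴ m/s.
r = m v⊥/(|q|B) = (6.64×10⁻²⁷)(9.271×10⁴)/((1.602×10⁻¹⁹)(0.0600)) ≈ 0.0640 m.

r ≈ 0.0640 m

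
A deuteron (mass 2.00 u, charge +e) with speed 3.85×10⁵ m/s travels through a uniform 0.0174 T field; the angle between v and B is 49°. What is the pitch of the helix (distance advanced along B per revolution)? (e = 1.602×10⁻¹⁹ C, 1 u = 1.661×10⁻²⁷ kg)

v∥ = v cosθ = 3.85×10⁵·cos49° ≈ 2.526×10⁵ m/s.
T = 2πm/(|q|B) = 2π(3.322×10⁻²⁷)/((1.602×10⁻¹⁹)(0.0174)) ≈ 7.488×10⁻⁶ s.
pitch = v∥ T = (2.526×10⁵)(7.488×10⁻⁶) ≈ 1.89 m.

p ≈ 1.89 m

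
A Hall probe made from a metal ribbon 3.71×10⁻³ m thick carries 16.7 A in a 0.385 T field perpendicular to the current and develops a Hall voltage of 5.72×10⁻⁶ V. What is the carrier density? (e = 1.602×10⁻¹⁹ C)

n ≈ 1.89×10²⁷ m⁻³

From V_H = IB/(n e t), n = IB/(V_H e t).
n = (16.7)(0.385)/((5.72×10⁻⁶)(1.602×10⁻¹⁹)(3.71×10⁻³)) ≈ 1.89×10²⁷ m⁻³.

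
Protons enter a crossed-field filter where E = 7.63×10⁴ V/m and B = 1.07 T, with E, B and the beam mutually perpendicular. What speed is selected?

v = 7.13×10⁴ m/s

Straight-line motion ⇒ electric and magnetic forces cancel, so E = vB.
v = E/B = 7.63×10⁴/1.07 = 7.13×10⁴ m/s.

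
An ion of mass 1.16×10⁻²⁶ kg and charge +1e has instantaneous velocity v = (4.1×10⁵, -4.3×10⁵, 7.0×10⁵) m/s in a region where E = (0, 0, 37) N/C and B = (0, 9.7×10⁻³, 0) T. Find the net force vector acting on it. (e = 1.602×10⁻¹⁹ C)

v×B = (-6790, 0, 3980) N/C.
E + v×B = (-6790, 0, 4010) N/C.
F = q(E + v×B) = (1.602×10⁻¹⁹ C)·(-6790, 0, 4010) = (-1.09×10⁻¹⁵, 0, 6.43×10⁻¹⁶) N.

F ≈ (-1.09×10⁻¹⁵, 0, 6.43×10⁻¹⁶) N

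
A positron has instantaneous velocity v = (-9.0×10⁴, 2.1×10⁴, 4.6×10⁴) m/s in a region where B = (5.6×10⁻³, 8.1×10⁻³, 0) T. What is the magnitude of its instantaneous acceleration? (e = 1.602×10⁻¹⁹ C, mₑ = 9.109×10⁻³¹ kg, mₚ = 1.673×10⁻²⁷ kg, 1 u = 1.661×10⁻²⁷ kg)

|a| ≈ 1.69×10¹⁴ m/s²

v×B = (-373, 258, -847) N/C.
F = q v×B = (1.602×10⁻¹⁹ C)·(-373, 258, -847) = (-5.97×10⁻¹⁷, 4.13×10⁻¹⁷, -1.36×10⁻¹⁶) N.
|a| = |F|/m = 1.538×10⁻¹⁶/9.109×10⁻³¹ ≈ 1.69×10¹⁴ m/s².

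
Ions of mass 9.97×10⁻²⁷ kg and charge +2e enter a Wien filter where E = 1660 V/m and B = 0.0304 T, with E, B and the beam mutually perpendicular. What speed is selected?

Straight-line motion ⇒ electric and magnetic forces cancel, so E = vB.
v = E/B = 1660/0.0304 = 5.46×10⁴ m/s.

v = 5.46×10⁴ m/s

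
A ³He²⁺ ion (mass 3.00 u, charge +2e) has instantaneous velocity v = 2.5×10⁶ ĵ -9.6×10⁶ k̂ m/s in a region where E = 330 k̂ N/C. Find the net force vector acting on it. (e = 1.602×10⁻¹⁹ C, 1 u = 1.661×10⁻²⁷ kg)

Only an electric field acts, so F = qE = (3.204×10⁻¹⁹ C)·(0, 0, 330) = (0, 0, 1.06×10⁻¹⁶) N.

F ≈ (0, 0, 1.06×10⁻¹⁶) N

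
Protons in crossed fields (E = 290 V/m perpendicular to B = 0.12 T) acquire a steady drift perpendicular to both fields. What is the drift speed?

v_d ≈ 2400 m/s

In crossed fields the guiding centre drifts at v_d = |E×B|/B² = E/B, independent of charge and mass.
v_d = 290/0.12 = 2400 m/s.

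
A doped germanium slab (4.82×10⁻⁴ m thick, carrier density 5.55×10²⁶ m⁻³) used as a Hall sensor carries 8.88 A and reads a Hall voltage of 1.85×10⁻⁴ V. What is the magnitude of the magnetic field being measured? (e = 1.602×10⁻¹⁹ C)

B ≈ 0.893 T

From V_H = IB/(n e t), B = V_H n e t / I.
B = (1.85×10⁻⁴)(5.55×10²⁶)(1.602×10⁻¹⁹)(4.82×10⁻⁴)/8.88 ≈ 0.893 T.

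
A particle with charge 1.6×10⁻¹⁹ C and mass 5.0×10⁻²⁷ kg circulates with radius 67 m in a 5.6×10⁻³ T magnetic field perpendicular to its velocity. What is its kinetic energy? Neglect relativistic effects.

KE ≈ 2.2×10⁶ eV

v = |q|Br/m, then KE = ½mv² = (qBr)²/(2m).
v = (1.6×10⁻¹⁹)(5.6×10⁻³)(67)/5.0×10⁻²⁷ ≈ 1.201×10⁷ m/s.
KE = ½(5.0×10⁻²⁷)(1.201×10⁷)² ≈ 3.6×10⁻¹³ J = 2.2×10⁶ eV.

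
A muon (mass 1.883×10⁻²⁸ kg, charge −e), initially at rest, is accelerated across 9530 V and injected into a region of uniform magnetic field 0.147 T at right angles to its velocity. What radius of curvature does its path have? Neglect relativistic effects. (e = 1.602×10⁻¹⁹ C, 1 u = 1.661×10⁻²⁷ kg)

Acceleration: |q|V = ½mv² ⇒ v = √(2|q|V/m) = √(2·1.602×10⁻¹⁹·9530/1.883×10⁻²⁸) ≈ 4.027×10⁶ m/s.
In the field: r = mv/(|q|B) = (1.883×10⁻²⁸)(4.027×10⁶)/((1.602×10⁻¹⁹)(0.147)) ≈ 0.0322 m.

r ≈ 0.0322 m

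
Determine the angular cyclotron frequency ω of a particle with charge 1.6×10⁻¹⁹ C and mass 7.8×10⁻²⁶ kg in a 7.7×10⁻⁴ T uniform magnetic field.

ω ≈ 1600 rad/s

ω = |q|B/m.
ω = (1.6×10⁻¹⁹)(7.7×10⁻⁴)/7.8×10⁻²⁶ ≈ 1600 rad/s.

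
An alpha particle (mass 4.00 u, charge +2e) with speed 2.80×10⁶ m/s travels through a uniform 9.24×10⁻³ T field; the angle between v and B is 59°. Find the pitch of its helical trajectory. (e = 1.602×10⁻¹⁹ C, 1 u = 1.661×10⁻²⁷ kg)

p ≈ 20.3 m

v∥ = v cosθ = 2.80×10⁶·cos59° ≈ 1.442×10⁶ m/s.
T = 2πm/(|q|B) = 2π(6.644×10⁻²⁷)/((3.204×10⁻¹⁹)(9.24×10⁻³)) ≈ 1.410×10⁻⁵ s.
pitch = v∥ T = (1.442×10⁶)(1.410×10⁻⁵) ≈ 20.3 m.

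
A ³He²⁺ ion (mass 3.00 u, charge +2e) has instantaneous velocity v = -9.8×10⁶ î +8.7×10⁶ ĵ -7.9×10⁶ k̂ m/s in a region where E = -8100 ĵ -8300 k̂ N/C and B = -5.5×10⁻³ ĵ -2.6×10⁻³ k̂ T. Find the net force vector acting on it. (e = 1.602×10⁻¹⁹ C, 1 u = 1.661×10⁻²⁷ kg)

F ≈ (-2.12×10⁻¹⁴, -1.08×10⁻¹⁴, 1.46×10⁻¹⁴) N

v×B = (-6.61×10⁴, -2.55×10⁴, 5.39×10⁴) N/C.
E + v×B = (-6.61×10⁴, -3.36×10⁴, 4.56×10⁴) N/C.
F = q(E + v×B) = (3.204×10⁻¹⁹ C)·(-6.61×10⁴, -3.36×10⁴, 4.56×10⁴) = (-2.12×10⁻¹⁴, -1.08×10⁻¹⁴, 1.46×10⁻¹⁴) N.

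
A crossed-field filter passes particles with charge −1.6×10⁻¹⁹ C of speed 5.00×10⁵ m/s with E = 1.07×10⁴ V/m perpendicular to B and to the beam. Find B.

B = 0.0214 T

Balance of forces in the selector: qE = qvB ⇒ B = E/v.
B = 1.07×10⁴/5.00×10⁵ = 0.0214 T.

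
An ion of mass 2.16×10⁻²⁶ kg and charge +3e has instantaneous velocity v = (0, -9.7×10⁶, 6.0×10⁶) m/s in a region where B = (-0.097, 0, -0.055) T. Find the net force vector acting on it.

F ≈ (2.56×10⁻¹³, -2.80×10⁻¹³, -4.52×10⁻¹³) N

v×B = (5.34×10⁵, -5.82×10⁵, -9.41×10⁵) N/C.
F = q v×B = (4.806×10⁻¹⁹ C)·(5.34×10⁵, -5.82×10⁵, -9.41×10⁵) = (2.56×10⁻¹³, -2.80×10⁻¹³, -4.52×10⁻¹³) N.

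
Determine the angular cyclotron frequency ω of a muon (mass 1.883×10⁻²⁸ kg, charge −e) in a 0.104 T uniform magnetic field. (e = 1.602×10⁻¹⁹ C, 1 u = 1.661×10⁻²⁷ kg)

ω ≈ 8.85×10⁷ rad/s

ω = |q|B/m.
ω = (1.602×10⁻¹⁹)(0.104)/1.883×10⁻²⁸ ≈ 8.85×10⁷ rad/s.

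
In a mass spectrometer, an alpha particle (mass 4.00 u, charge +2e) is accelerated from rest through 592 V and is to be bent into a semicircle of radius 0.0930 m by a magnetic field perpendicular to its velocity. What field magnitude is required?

v = √(2|q|V/m) = √(2·3.204×10⁻¹⁹·592/6.644×10⁻²⁷) ≈ 2.390×10⁵ m/s.
B = mv/(|q|r) = (6.644×10⁻²⁷)(2.390×10⁵)/((3.204×10⁻¹⁹)(0.0930)) ≈ 0.0533 T.

B ≈ 0.0533 T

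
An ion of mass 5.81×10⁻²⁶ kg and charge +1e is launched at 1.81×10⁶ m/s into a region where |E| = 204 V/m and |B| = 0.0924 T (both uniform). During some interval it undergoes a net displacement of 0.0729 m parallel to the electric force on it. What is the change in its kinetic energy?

The magnetic force is always ⟂ v and does no work; only the electric force changes KE.
ΔKE = F_E · d = |q|E d = (1.602×10⁻¹⁹)(204)(0.0729) ≈ 2.38×10⁻¹⁸ J.

ΔKE ≈ 2.38×10⁻¹⁸ J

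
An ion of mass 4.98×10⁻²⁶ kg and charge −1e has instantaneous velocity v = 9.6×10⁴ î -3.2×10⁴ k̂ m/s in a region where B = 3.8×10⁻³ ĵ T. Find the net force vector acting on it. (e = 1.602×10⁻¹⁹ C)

v×B = (122, 0, 365) N/C.
F = q v×B = (−1.602×10⁻¹⁹ C)·(122, 0, 365) = (-1.95×10⁻¹⁷, 0, -5.84×10⁻¹⁷) N.

F ≈ (-1.95×10⁻¹⁷, 0, -5.84×10⁻¹⁷) N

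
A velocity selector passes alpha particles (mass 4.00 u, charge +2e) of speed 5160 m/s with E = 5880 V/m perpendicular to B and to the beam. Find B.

Balance of forces in the selector: qE = qvB ⇒ B = E/v.
B = 5880/5160 = 1.14 T.

B = 1.14 T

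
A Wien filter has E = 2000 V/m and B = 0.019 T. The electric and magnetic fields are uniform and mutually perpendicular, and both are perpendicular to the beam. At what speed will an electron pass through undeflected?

Zero net Lorentz force requires |qE| = |q v×B|, i.e. E = vB.
v = E/B = 2000/0.019 = 1.1×10⁵ m/s.

v = 1.1×10⁵ m/s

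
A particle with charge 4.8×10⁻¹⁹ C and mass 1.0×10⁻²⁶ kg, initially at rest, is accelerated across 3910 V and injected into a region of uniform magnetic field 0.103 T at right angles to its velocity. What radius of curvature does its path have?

r ≈ 0.124 m

Acceleration: |q|V = ½mv² ⇒ v = √(2|q|V/m) = √(2·4.8×10⁻¹⁹·3910/1.0×10⁻²⁶) ≈ 6.127×10⁵ m/s.
In the field: r = mv/(|q|B) = (1.0×10⁻²⁶)(6.127×10⁵)/((4.8×10⁻¹⁹)(0.103)) ≈ 0.124 m.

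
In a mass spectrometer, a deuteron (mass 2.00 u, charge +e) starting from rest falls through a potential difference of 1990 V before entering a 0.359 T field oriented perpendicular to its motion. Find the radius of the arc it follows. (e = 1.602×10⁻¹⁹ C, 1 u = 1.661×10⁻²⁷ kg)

Acceleration: |q|V = ½mv² ⇒ v = √(2|q|V/m) = √(2·1.602×10⁻¹⁹·1990/3.322×10⁻²⁷) ≈ 4.381×10⁵ m/s.
In the field: r = mv/(|q|B) = (3.322×10⁻²⁷)(4.381×10⁵)/((1.602×10⁻¹⁹)(0.359)) ≈ 0.0253 m.

r ≈ 0.0253 m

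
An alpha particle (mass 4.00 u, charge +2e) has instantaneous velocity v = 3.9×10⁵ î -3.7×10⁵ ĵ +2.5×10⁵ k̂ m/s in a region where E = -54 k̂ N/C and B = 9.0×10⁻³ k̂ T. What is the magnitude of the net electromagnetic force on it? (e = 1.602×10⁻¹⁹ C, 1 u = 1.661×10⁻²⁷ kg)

v×B = (-3330, -3510, 0) N/C.
E + v×B = (-3330, -3510, -54.0) N/C.
F = q(E + v×B) = (3.204×10⁻¹⁹ C)·(-3330, -3510, -54.0) = (-1.07×10⁻¹⁵, -1.12×10⁻¹⁵, -1.73×10⁻¹⁷) N.
|F| = 1.55×10⁻¹⁵ N.

|F| ≈ 1.55×10⁻¹⁵ N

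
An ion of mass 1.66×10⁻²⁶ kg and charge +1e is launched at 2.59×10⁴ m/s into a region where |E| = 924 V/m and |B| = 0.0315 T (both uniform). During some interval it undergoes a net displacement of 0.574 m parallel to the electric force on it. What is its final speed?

B does no work; ΔKE = |q|E d.
½mv_f² = ½mv₀² + |q|Ed = ½(1.66×10⁻²⁶)(2.59×10⁴)² + (1.602×10⁻¹⁹)(924)(0.574) ≈ 5.568×10⁻¹⁸ J + 8.497×10⁻¹⁷ J ≈ 9.053×10⁻¹⁷ J.
v_f = √(2·9.053×10⁻¹⁷/1.66×10⁻²⁶) ≈ 1.04×10⁵ m/s.

v_f ≈ 1.04×10⁵ m/s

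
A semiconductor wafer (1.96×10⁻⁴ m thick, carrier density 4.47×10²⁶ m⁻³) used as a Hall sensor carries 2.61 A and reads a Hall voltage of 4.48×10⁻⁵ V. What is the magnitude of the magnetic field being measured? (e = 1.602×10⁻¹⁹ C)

From V_H = IB/(n e t), B = V_H n e t / I.
B = (4.48×10⁻⁵)(4.47×10²⁶)(1.602×10⁻¹⁹)(1.96×10⁻⁴)/2.61 ≈ 0.241 T.

B ≈ 0.241 T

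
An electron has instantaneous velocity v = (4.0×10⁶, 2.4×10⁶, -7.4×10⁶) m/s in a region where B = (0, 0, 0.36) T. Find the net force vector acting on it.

v×B = (8.64×10⁵, -1.44×10⁶, 0) N/C.
F = q v×B = (−1.602×10⁻¹⁹ C)·(8.64×10⁵, -1.44×10⁶, 0) = (-1.38×10⁻¹³, 2.31×10⁻¹³, 0) N.

F ≈ (-1.38×10⁻¹³, 2.31×10⁻¹³, 0) N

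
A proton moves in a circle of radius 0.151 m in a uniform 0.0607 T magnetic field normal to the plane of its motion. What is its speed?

From |q|vB = mv²/r, v = |q|Br/m.
v = (1.602×10⁻¹⁹)(0.0607)(0.151)/1.673×10⁻²⁷ ≈ 8.78×10⁵ m/s.

v ≈ 8.78×10⁵ m/s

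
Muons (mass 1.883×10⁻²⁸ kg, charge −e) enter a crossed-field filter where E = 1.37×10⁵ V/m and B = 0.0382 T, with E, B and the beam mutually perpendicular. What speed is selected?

For undeflected motion the electric and magnetic forces balance: qE = qvB.
v = E/B = 1.37×10⁵/0.0382 = 3.59×10⁶ m/s.
The result is independent of the particle's charge and mass.

v = 3.59×10⁶ m/s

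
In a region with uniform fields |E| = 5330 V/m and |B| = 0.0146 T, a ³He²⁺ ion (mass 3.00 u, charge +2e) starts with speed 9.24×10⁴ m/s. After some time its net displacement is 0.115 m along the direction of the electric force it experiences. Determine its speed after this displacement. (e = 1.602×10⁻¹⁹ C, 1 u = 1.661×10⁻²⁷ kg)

v_f ≈ 2.96×10⁵ m/s

B does no work; ΔKE = |q|E d.
½mv_f² = ½mv₀² + |q|Ed = ½(4.983×10⁻²⁷)(9.24×10⁴)² + (3.204×10⁻¹⁹)(5330)(0.115) ≈ 2.127×10⁻¹⁷ J + 1.964×10⁻¹⁶ J ≈ 2.177×10⁻¹⁶ J.
v_f = √(2·2.177×10⁻¹⁶/4.983×10⁻²⁷) ≈ 2.96×10⁵ m/s.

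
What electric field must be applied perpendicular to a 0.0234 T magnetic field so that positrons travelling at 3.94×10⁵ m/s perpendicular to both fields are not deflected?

E = 9220 V/m

For straight-line motion qE = qvB, so E = vB.
E = 3.94×10⁵ × 0.0234 = 9220 V/m.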